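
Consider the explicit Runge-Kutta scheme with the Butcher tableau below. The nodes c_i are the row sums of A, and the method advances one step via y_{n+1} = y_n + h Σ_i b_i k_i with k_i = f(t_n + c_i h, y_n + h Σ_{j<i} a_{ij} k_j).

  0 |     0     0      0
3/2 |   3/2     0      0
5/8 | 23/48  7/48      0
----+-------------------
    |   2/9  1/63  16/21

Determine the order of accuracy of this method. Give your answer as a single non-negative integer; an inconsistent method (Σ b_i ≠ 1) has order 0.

b = (2/9, 1/63, 16/21)
c = (0, 3/2, 5/8)
Ac = (0, 0, 7/32)
Σ b_i: 2/9·1 + 1/63·1 + 16/21·1 = 1 ✓
b·c: 1/63·3/2 + 16/21·5/8 = 1/2 ✓
b·c²: 1/63·9/4 + 16/21·25/64 = 1/3 ✓
b·Ac: 16/21·7/32 = 1/6 ✓; 3 stages ⇒ order 3.

3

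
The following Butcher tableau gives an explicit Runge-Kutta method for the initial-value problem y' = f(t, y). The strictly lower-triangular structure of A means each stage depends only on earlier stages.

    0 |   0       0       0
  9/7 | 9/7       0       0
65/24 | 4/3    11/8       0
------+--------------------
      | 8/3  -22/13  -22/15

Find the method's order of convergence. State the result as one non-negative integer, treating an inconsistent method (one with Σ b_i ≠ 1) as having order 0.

b = (8/3, -22/13, -22/15)
c = (0, 9/7, 65/24)
Ac = (0, 0, 99/56)
Σ b_i: 8/3·1 + (-22/13)·1 + (-22/15)·1 = -32/65 ≠ 1 ⇒ order 0.

0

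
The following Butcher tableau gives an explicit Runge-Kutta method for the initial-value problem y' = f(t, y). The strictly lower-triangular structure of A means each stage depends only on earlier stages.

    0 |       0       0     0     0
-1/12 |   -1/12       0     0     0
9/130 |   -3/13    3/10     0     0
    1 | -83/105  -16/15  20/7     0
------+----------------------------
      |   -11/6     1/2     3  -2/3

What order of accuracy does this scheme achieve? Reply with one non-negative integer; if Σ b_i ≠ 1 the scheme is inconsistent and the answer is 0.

1

b = (-11/6, 1/2, 3, -2/3)
c = (0, -1/12, 9/130, 1)
Ac = (0, 0, -1/40, 1174/4095)
Σ b_i: (-11/6)·1 + 1/2·1 + 3·1 + (-2/3)·1 = 1 ✓
b·c: 1/2·(-1/12) + 3·9/130 + (-2/3)·1 = -781/1560 ≠ 1/2 ⇒ order 1.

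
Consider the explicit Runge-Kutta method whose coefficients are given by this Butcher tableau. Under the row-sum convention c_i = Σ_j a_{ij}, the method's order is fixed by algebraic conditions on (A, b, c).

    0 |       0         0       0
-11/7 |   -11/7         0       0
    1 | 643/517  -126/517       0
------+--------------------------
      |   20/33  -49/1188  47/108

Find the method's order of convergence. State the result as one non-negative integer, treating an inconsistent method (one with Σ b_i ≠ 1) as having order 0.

b = (20/33, -49/1188, 47/108)
c = (0, -11/7, 1)
Ac = (0, 0, 18/47)
Σ b_i: 20/33·1 + (-49/1188)·1 + 47/108·1 = 1 ✓
b·c: (-49/1188)·(-11/7) + 47/108·1 = 1/2 ✓
b·c²: (-49/1188)·121/49 + 47/108·1 = 1/3 ✓
b·Ac: 47/108·18/47 = 1/6 ✓; 3 stages ⇒ order 3.

3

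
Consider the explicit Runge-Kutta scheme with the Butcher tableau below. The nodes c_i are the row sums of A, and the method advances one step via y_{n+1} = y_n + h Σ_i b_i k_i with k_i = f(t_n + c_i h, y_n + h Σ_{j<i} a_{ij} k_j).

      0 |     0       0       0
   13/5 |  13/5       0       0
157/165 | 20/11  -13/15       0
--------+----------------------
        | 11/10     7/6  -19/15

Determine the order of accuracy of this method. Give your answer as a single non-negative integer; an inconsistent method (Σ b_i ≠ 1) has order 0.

1

b = (11/10, 7/6, -19/15)
c = (0, 13/5, 157/165)
Ac = (0, 0, -169/75)
Σ b_i: 11/10·1 + 7/6·1 + (-19/15)·1 = 1 ✓
b·c: 7/6·13/5 + (-19/15)·157/165 = 9049/4950 ≠ 1/2 ⇒ order 1.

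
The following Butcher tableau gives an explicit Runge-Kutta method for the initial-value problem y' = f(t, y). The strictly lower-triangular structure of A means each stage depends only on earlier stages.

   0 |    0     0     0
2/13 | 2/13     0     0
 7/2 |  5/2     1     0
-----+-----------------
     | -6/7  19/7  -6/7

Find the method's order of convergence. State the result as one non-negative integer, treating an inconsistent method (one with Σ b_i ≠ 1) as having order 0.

1

b = (-6/7, 19/7, -6/7)
c = (0, 2/13, 7/2)
Ac = (0, 0, 2/13)
Σ b_i: (-6/7)·1 + 19/7·1 + (-6/7)·1 = 1 ✓
b·c: 19/7·2/13 + (-6/7)·7/2 = -235/91 ≠ 1/2 ⇒ order 1.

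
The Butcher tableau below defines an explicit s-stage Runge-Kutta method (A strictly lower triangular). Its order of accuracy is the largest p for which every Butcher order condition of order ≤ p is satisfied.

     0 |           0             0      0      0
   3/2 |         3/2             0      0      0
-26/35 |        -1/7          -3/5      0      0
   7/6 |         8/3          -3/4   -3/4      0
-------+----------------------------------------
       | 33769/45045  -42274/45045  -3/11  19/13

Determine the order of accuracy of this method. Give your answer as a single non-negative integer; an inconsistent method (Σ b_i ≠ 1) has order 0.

b = (33769/45045, -42274/45045, -3/11, 19/13)
c = (0, 3/2, -26/35, 7/6)
Ac = (0, 0, -9/10, -159/280)
Σ b_i: 33769/45045·1 + (-42274/45045)·1 + (-3/11)·1 + 19/13·1 = 1 ✓
b·c: (-42274/45045)·3/2 + (-3/11)·(-26/35) + 19/13·7/6 = 1/2 ✓
b·c²: (-42274/45045)·9/4 + (-3/11)·676/1225 + 19/13·49/36 = -1720189/6306300 ≠ 1/3 ⇒ order 2.
b·Ac: (-3/11)·(-9/10) + 19/13·(-159/280) = -23403/40040 ≠ 1/6

2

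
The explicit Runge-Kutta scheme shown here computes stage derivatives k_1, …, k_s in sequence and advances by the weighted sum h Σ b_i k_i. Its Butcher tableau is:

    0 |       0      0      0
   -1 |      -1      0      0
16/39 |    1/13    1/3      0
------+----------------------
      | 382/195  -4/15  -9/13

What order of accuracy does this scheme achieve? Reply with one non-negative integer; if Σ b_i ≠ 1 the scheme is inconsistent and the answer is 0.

1

b = (382/195, -4/15, -9/13)
c = (0, -1, 16/39)
Ac = (0, 0, -1/3)
Σ b_i: 382/195·1 + (-4/15)·1 + (-9/13)·1 = 1 ✓
b·c: (-4/15)·(-1) + (-9/13)·16/39 = -44/2535 ≠ 1/2 ⇒ order 1.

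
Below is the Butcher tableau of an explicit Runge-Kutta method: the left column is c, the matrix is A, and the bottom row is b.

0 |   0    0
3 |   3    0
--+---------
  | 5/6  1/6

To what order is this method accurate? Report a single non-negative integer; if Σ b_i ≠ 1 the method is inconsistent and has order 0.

b = (5/6, 1/6)
c = (0, 3)
Σ b_i: 5/6·1 + 1/6·1 = 1 ✓
b·c: 1/6·3 = 1/2 ✓; 2 stages ⇒ order 2.

2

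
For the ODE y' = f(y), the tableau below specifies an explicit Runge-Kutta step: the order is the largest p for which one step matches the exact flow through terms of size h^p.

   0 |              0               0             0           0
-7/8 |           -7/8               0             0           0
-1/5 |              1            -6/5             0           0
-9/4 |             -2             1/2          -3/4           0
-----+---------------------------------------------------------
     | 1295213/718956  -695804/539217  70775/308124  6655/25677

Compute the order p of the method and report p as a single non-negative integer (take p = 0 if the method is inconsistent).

3

b = (1295213/718956, -695804/539217, 70775/308124, 6655/25677)
c = (0, -7/8, -1/5, -9/4)
Ac = (0, 0, 21/20, -23/80)
Σ b_i: 1295213/718956·1 + (-695804/539217)·1 + 70775/308124·1 + 6655/25677·1 = 1 ✓
b·c: (-695804/539217)·(-7/8) + 70775/308124·(-1/5) + 6655/25677·(-9/4) = 1/2 ✓
b·c²: (-695804/539217)·49/64 + 70775/308124·1/25 + 6655/25677·81/16 = 1/3 ✓
b·Ac: 70775/308124·21/20 + 6655/25677·(-23/80) = 1/6 ✓
b·c³: (-695804/539217)·(-343/512) + 70775/308124·(-1/125) + 6655/25677·(-729/64) = -3815461/1825920 ≠ 1/4 ⇒ order 3.
b·(c∘Ac): 70775/308124·(-21/100) + 6655/25677·207/320 = 196249/1643328 ≠ 1/8
b·Ac²: 70775/308124·(-147/160) + 6655/25677·1129/3200 = -18197/152160 ≠ 1/12
b·A²c: 6655/25677·(-63/80) = -9317/45648 ≠ 1/24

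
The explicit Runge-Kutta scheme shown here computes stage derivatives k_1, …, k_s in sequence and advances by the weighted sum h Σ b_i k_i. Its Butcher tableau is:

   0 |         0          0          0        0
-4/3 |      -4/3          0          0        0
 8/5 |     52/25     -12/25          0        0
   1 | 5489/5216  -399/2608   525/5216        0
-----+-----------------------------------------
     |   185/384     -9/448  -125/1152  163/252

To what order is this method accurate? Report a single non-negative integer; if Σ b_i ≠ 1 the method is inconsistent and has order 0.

b = (185/384, -9/448, -125/1152, 163/252)
c = (0, -4/3, 8/5, 1)
Ac = (0, 0, 16/25, 119/326)
Σ b_i: 185/384·1 + (-9/448)·1 + (-125/1152)·1 + 163/252·1 = 1 ✓
b·c: (-9/448)·(-4/3) + (-125/1152)·8/5 + 163/252·1 = 1/2 ✓
b·c²: (-9/448)·16/9 + (-125/1152)·64/25 + 163/252·1 = 1/3 ✓
b·Ac: (-125/1152)·16/25 + 163/252·119/326 = 1/6 ✓
b·c³: (-9/448)·(-64/27) + (-125/1152)·512/125 + 163/252·1 = 1/4 ✓
b·(c∘Ac): (-125/1152)·128/125 + 163/252·119/326 = 1/8 ✓
b·Ac²: (-125/1152)·(-64/75) + 163/252·(-7/489) = 1/12 ✓
b·A²c: 163/252·21/326 = 1/24 ✓; 4 stages ⇒ order 4.

4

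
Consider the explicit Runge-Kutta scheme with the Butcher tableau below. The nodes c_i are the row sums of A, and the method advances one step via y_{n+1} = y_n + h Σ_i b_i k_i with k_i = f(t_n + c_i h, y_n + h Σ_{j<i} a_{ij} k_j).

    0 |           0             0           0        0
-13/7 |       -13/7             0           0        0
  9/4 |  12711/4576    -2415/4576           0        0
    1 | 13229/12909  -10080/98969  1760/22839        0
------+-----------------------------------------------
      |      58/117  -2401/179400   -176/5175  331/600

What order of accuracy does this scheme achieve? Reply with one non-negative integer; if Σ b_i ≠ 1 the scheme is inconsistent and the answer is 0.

4

b = (58/117, -2401/179400, -176/5175, 331/600)
c = (0, -13/7, 9/4, 1)
Ac = (0, 0, 345/352, 120/331)
Σ b_i: 58/117·1 + (-2401/179400)·1 + (-176/5175)·1 + 331/600·1 = 1 ✓
b·c: (-2401/179400)·(-13/7) + (-176/5175)·9/4 + 331/600·1 = 1/2 ✓
b·c²: (-2401/179400)·169/49 + (-176/5175)·81/16 + 331/600·1 = 1/3 ✓
b·Ac: (-176/5175)·345/352 + 331/600·120/331 = 1/6 ✓
b·c³: (-2401/179400)·(-2197/343) + (-176/5175)·729/64 + 331/600·1 = 1/4 ✓
b·(c∘Ac): (-176/5175)·3105/1408 + 331/600·120/331 = 1/8 ✓
b·Ac²: (-176/5175)·(-4485/2464) + 331/600·90/2317 = 1/12 ✓
b·A²c: 331/600·25/331 = 1/24 ✓; 4 stages ⇒ order 4.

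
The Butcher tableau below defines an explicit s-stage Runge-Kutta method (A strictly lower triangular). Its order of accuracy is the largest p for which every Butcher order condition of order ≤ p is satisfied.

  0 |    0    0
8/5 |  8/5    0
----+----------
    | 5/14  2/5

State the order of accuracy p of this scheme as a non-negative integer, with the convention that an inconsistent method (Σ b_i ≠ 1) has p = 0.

0

b = (5/14, 2/5)
c = (0, 8/5)
Σ b_i: 5/14·1 + 2/5·1 = 53/70 ≠ 1 ⇒ order 0.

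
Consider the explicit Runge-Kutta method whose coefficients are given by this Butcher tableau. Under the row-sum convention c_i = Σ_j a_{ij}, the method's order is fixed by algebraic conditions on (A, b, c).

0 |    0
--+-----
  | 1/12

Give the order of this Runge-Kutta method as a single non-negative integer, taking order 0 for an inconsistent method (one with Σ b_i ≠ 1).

b = (1/12)
c = (0)
Σ b_i: 1/12·1 = 1/12 ≠ 1 ⇒ order 0.

0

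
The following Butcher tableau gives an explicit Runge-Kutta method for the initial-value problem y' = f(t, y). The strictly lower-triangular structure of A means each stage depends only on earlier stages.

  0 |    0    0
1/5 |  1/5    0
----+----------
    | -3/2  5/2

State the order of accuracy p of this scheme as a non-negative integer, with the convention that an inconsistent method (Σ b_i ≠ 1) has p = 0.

b = (-3/2, 5/2)
c = (0, 1/5)
Σ b_i: (-3/2)·1 + 5/2·1 = 1 ✓
b·c: 5/2·1/5 = 1/2 ✓; 2 stages ⇒ order 2.

2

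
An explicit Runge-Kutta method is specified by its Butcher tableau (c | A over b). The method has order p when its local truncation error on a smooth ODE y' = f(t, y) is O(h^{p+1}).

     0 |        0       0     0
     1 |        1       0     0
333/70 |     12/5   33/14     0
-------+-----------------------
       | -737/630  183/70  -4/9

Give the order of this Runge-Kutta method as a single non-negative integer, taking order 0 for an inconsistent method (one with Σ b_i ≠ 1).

2

b = (-737/630, 183/70, -4/9)
c = (0, 1, 333/70)
Ac = (0, 0, 33/14)
Σ b_i: (-737/630)·1 + 183/70·1 + (-4/9)·1 = 1 ✓
b·c: 183/70·1 + (-4/9)·333/70 = 1/2 ✓
b·c²: 183/70·1 + (-4/9)·110889/4900 = -18237/2450 ≠ 1/3 ⇒ order 2.
b·Ac: (-4/9)·33/14 = -22/21 ≠ 1/6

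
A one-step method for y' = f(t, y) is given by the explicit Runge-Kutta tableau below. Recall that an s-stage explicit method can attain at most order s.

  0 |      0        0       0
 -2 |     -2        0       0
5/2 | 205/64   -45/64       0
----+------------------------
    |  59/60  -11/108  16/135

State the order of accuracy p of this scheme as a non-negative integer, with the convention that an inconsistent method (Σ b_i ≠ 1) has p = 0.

3

b = (59/60, -11/108, 16/135)
c = (0, -2, 5/2)
Ac = (0, 0, 45/32)
Σ b_i: 59/60·1 + (-11/108)·1 + 16/135·1 = 1 ✓
b·c: (-11/108)·(-2) + 16/135·5/2 = 1/2 ✓
b·c²: (-11/108)·4 + 16/135·25/4 = 1/3 ✓
b·Ac: 16/135·45/32 = 1/6 ✓; 3 stages ⇒ order 3.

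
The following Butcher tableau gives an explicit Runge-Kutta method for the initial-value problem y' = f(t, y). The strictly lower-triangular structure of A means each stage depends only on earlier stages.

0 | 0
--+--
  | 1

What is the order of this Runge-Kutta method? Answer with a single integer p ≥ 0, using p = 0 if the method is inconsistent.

b = (1)
c = (0)
Σ b_i: 1·1 = 1 ✓; 1 stage ⇒ order 1.

1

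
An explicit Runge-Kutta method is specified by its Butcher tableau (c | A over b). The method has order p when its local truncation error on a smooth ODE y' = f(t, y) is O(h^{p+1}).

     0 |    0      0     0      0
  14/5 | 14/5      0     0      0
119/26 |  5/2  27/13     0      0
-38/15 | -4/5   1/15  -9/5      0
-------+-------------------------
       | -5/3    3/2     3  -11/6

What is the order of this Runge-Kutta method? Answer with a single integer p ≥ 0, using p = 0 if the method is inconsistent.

b = (-5/3, 3/2, 3, -11/6)
c = (0, 14/5, 119/26, -38/15)
Ac = (0, 0, 378/65, -15701/1950)
Σ b_i: (-5/3)·1 + 3/2·1 + 3·1 + (-11/6)·1 = 1 ✓
b·c: 3/2·14/5 + 3·119/26 + (-11/6)·(-38/15) = 26413/1170 ≠ 1/2 ⇒ order 1.

1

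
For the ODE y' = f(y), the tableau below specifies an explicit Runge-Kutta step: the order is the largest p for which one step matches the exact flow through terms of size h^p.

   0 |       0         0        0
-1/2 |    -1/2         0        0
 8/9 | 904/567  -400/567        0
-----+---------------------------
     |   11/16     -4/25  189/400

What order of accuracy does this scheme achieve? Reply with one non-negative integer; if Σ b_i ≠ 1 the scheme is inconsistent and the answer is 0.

3

b = (11/16, -4/25, 189/400)
c = (0, -1/2, 8/9)
Ac = (0, 0, 200/567)
Σ b_i: 11/16·1 + (-4/25)·1 + 189/400·1 = 1 ✓
b·c: (-4/25)·(-1/2) + 189/400·8/9 = 1/2 ✓
b·c²: (-4/25)·1/4 + 189/400·64/81 = 1/3 ✓
b·Ac: 189/400·200/567 = 1/6 ✓; 3 stages ⇒ order 3.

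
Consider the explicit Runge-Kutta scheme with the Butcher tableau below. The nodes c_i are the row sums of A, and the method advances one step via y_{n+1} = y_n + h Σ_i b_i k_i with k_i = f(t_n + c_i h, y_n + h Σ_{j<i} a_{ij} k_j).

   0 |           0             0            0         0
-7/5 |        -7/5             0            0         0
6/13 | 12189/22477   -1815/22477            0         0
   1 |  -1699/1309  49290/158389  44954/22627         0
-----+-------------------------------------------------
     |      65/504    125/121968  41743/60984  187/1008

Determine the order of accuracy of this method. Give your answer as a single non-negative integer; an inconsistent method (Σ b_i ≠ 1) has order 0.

4

b = (65/504, 125/121968, 41743/60984, 187/1008)
c = (0, -7/5, 6/13, 1)
Ac = (0, 0, 363/3211, 90/187)
Σ b_i: 65/504·1 + 125/121968·1 + 41743/60984·1 + 187/1008·1 = 1 ✓
b·c: 125/121968·(-7/5) + 41743/60984·6/13 + 187/1008·1 = 1/2 ✓
b·c²: 125/121968·49/25 + 41743/60984·36/169 + 187/1008·1 = 1/3 ✓
b·Ac: 41743/60984·363/3211 + 187/1008·90/187 = 1/6 ✓
b·c³: 125/121968·(-343/125) + 41743/60984·216/2197 + 187/1008·1 = 1/4 ✓
b·(c∘Ac): 41743/60984·2178/41743 + 187/1008·90/187 = 1/8 ✓
b·Ac²: 41743/60984·(-2541/16055) + 187/1008·966/935 = 1/12 ✓
b·A²c: 187/1008·42/187 = 1/24 ✓; 4 stages ⇒ order 4.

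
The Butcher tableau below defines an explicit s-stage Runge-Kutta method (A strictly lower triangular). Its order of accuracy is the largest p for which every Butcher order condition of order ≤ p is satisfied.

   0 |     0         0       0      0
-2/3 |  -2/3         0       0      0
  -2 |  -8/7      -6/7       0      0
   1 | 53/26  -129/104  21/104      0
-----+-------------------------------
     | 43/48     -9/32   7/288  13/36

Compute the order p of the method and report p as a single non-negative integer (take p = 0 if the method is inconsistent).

4

b = (43/48, -9/32, 7/288, 13/36)
c = (0, -2/3, -2, 1)
Ac = (0, 0, 4/7, 11/26)
Σ b_i: 43/48·1 + (-9/32)·1 + 7/288·1 + 13/36·1 = 1 ✓
b·c: (-9/32)·(-2/3) + 7/288·(-2) + 13/36·1 = 1/2 ✓
b·c²: (-9/32)·4/9 + 7/288·4 + 13/36·1 = 1/3 ✓
b·Ac: 7/288·4/7 + 13/36·11/26 = 1/6 ✓
b·c³: (-9/32)·(-8/27) + 7/288·(-8) + 13/36·1 = 1/4 ✓
b·(c∘Ac): 7/288·(-8/7) + 13/36·11/26 = 1/8 ✓
b·Ac²: 7/288·(-8/21) + 13/36·10/39 = 1/12 ✓
b·A²c: 13/36·3/26 = 1/24 ✓; 4 stages ⇒ order 4.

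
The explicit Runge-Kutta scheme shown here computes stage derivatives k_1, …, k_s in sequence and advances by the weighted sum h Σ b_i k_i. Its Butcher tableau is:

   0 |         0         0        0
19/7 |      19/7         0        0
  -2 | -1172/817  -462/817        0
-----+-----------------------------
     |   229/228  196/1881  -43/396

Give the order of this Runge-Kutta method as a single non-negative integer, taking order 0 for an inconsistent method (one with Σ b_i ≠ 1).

3

b = (229/228, 196/1881, -43/396)
c = (0, 19/7, -2)
Ac = (0, 0, -66/43)
Σ b_i: 229/228·1 + 196/1881·1 + (-43/396)·1 = 1 ✓
b·c: 196/1881·19/7 + (-43/396)·(-2) = 1/2 ✓
b·c²: 196/1881·361/49 + (-43/396)·4 = 1/3 ✓
b·Ac: (-43/396)·(-66/43) = 1/6 ✓; 3 stages ⇒ order 3.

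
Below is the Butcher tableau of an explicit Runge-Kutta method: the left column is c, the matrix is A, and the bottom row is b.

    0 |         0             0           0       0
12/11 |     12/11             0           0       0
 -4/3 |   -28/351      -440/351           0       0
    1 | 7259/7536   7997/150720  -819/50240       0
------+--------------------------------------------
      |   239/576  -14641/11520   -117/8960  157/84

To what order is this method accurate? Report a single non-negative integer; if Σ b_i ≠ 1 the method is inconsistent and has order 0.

4

b = (239/576, -14641/11520, -117/8960, 157/84)
c = (0, 12/11, -4/3, 1)
Ac = (0, 0, -160/117, 25/314)
Σ b_i: 239/576·1 + (-14641/11520)·1 + (-117/8960)·1 + 157/84·1 = 1 ✓
b·c: (-14641/11520)·12/11 + (-117/8960)·(-4/3) + 157/84·1 = 1/2 ✓
b·c²: (-14641/11520)·144/121 + (-117/8960)·16/9 + 157/84·1 = 1/3 ✓
b·Ac: (-117/8960)·(-160/117) + 157/84·25/314 = 1/6 ✓
b·c³: (-14641/11520)·1728/1331 + (-117/8960)·(-64/27) + 157/84·1 = 1/4 ✓
b·(c∘Ac): (-117/8960)·640/351 + 157/84·25/314 = 1/8 ✓
b·Ac²: (-117/8960)·(-640/429) + 157/84·59/1727 = 1/12 ✓
b·A²c: 157/84·7/314 = 1/24 ✓; 4 stages ⇒ order 4.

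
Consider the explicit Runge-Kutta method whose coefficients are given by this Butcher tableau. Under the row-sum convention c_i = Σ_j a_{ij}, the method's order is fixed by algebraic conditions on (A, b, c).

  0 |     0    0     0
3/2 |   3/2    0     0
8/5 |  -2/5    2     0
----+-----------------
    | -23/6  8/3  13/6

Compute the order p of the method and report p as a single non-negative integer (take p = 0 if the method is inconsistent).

b = (-23/6, 8/3, 13/6)
c = (0, 3/2, 8/5)
Ac = (0, 0, 3)
Σ b_i: (-23/6)·1 + 8/3·1 + 13/6·1 = 1 ✓
b·c: 8/3·3/2 + 13/6·8/5 = 112/15 ≠ 1/2 ⇒ order 1.

1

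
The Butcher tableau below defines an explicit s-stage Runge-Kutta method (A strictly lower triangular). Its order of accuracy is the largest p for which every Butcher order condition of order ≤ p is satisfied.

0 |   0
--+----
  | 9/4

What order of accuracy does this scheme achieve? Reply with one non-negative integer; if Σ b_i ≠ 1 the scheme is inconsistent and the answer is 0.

b = (9/4)
c = (0)
Σ b_i: 9/4·1 = 9/4 ≠ 1 ⇒ order 0.

0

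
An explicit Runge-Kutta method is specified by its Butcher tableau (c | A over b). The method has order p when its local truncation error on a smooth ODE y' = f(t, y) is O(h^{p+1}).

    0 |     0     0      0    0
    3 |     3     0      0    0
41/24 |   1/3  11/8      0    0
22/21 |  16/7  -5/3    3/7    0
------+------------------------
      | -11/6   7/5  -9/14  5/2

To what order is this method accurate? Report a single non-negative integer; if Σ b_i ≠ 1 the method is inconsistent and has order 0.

b = (-11/6, 7/5, -9/14, 5/2)
c = (0, 3, 41/24, 22/21)
Ac = (0, 0, 33/8, -239/56)
Σ b_i: (-11/6)·1 + 7/5·1 + (-9/14)·1 + 5/2·1 = 299/210 ≠ 1 ⇒ order 0.

0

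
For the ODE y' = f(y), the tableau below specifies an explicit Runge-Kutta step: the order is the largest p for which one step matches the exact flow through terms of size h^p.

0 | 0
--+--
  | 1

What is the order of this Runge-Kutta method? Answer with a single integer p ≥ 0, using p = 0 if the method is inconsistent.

b = (1)
c = (0)
Σ b_i: 1·1 = 1 ✓; 1 stage ⇒ order 1.

1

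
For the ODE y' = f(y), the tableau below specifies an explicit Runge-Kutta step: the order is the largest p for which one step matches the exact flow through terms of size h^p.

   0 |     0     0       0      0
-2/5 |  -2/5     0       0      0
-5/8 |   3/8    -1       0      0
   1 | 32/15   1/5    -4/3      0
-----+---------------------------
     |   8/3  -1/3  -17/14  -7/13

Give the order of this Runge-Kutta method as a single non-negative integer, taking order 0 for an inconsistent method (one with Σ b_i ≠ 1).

0

b = (8/3, -1/3, -17/14, -7/13)
c = (0, -2/5, -5/8, 1)
Ac = (0, 0, 2/5, 113/150)
Σ b_i: 8/3·1 + (-1/3)·1 + (-17/14)·1 + (-7/13)·1 = 317/546 ≠ 1 ⇒ order 0.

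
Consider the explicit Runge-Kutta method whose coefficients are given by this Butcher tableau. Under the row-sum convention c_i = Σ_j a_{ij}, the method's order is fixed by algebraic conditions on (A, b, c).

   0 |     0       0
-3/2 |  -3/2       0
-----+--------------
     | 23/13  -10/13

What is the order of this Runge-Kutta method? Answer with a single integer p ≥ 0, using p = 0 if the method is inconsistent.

b = (23/13, -10/13)
c = (0, -3/2)
Σ b_i: 23/13·1 + (-10/13)·1 = 1 ✓
b·c: (-10/13)·(-3/2) = 15/13 ≠ 1/2 ⇒ order 1.

1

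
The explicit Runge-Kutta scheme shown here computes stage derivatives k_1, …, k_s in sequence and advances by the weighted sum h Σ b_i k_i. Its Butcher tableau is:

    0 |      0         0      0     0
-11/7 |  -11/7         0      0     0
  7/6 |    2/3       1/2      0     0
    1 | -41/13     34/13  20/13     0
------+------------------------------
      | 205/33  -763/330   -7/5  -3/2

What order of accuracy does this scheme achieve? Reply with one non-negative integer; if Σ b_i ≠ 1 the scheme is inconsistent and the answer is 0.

2

b = (205/33, -763/330, -7/5, -3/2)
c = (0, -11/7, 7/6, 1)
Ac = (0, 0, -11/14, -632/273)
Σ b_i: 205/33·1 + (-763/330)·1 + (-7/5)·1 + (-3/2)·1 = 1 ✓
b·c: (-763/330)·(-11/7) + (-7/5)·7/6 + (-3/2)·1 = 1/2 ✓
b·c²: (-763/330)·121/49 + (-7/5)·49/36 + (-3/2)·1 = -2297/252 ≠ 1/3 ⇒ order 2.
b·Ac: (-7/5)·(-11/14) + (-3/2)·(-632/273) = 4161/910 ≠ 1/6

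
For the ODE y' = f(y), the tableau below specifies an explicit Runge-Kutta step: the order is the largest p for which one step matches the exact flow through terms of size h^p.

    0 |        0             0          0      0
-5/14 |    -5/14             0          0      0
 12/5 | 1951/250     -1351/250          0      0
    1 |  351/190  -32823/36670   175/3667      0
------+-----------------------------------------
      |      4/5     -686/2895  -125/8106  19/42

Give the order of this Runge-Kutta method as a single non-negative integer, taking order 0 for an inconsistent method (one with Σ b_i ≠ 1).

b = (4/5, -686/2895, -125/8106, 19/42)
c = (0, -5/14, 12/5, 1)
Ac = (0, 0, 193/100, 33/76)
Σ b_i: 4/5·1 + (-686/2895)·1 + (-125/8106)·1 + 19/42·1 = 1 ✓
b·c: (-686/2895)·(-5/14) + (-125/8106)·12/5 + 19/42·1 = 1/2 ✓
b·c²: (-686/2895)·25/196 + (-125/8106)·144/25 + 19/42·1 = 1/3 ✓
b·Ac: (-125/8106)·193/100 + 19/42·33/76 = 1/6 ✓
b·c³: (-686/2895)·(-125/2744) + (-125/8106)·1728/125 + 19/42·1 = 1/4 ✓
b·(c∘Ac): (-125/8106)·579/125 + 19/42·33/76 = 1/8 ✓
b·Ac²: (-125/8106)·(-193/280) + 19/42·9/56 = 1/12 ✓
b·A²c: 19/42·7/76 = 1/24 ✓; 4 stages ⇒ order 4.

4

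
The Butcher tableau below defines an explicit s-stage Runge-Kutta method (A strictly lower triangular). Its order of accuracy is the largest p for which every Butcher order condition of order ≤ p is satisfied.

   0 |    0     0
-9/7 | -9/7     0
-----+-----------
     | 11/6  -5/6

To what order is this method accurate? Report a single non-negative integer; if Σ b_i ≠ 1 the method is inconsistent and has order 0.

1

b = (11/6, -5/6)
c = (0, -9/7)
Σ b_i: 11/6·1 + (-5/6)·1 = 1 ✓
b·c: (-5/6)·(-9/7) = 15/14 ≠ 1/2 ⇒ order 1.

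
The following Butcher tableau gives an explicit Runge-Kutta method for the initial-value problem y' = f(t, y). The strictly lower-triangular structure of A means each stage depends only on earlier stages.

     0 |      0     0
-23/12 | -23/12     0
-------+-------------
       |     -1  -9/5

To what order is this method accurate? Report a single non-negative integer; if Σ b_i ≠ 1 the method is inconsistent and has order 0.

0

b = (-1, -9/5)
c = (0, -23/12)
Σ b_i: (-1)·1 + (-9/5)·1 = -14/5 ≠ 1 ⇒ order 0.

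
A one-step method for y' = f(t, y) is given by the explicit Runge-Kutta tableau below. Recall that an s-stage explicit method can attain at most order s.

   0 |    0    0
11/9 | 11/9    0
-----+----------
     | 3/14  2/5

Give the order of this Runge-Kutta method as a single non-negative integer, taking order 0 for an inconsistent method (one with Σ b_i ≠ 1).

b = (3/14, 2/5)
c = (0, 11/9)
Σ b_i: 3/14·1 + 2/5·1 = 43/70 ≠ 1 ⇒ order 0.

0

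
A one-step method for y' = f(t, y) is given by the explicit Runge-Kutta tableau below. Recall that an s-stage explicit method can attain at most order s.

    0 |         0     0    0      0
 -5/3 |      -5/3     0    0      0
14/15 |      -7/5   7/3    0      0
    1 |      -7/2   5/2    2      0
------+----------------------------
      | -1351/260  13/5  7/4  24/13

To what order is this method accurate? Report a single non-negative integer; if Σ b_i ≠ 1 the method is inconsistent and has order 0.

b = (-1351/260, 13/5, 7/4, 24/13)
c = (0, -5/3, 14/15, 1)
Ac = (0, 0, -35/9, -23/10)
Σ b_i: (-1351/260)·1 + 13/5·1 + 7/4·1 + 24/13·1 = 1 ✓
b·c: 13/5·(-5/3) + 7/4·14/15 + 24/13·1 = -111/130 ≠ 1/2 ⇒ order 1.

1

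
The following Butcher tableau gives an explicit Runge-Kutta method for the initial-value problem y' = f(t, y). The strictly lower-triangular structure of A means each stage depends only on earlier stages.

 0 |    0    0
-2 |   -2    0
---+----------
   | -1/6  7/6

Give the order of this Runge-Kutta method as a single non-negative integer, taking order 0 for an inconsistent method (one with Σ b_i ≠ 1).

b = (-1/6, 7/6)
c = (0, -2)
Σ b_i: (-1/6)·1 + 7/6·1 = 1 ✓
b·c: 7/6·(-2) = -7/3 ≠ 1/2 ⇒ order 1.

1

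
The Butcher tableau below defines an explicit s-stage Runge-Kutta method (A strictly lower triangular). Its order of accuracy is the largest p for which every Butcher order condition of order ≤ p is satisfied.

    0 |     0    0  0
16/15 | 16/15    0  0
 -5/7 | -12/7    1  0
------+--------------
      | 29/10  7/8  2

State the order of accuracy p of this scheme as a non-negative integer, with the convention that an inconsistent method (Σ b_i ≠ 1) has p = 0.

0

b = (29/10, 7/8, 2)
c = (0, 16/15, -5/7)
Ac = (0, 0, 16/15)
Σ b_i: 29/10·1 + 7/8·1 + 2·1 = 231/40 ≠ 1 ⇒ order 0.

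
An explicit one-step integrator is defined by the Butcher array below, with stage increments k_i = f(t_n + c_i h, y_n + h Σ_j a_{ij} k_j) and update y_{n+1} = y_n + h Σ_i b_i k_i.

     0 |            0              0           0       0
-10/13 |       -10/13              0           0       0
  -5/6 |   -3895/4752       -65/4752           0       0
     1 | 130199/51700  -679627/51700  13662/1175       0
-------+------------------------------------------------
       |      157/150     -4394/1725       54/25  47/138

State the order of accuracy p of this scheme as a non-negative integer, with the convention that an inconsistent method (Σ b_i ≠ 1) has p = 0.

b = (157/150, -4394/1725, 54/25, 47/138)
c = (0, -10/13, -5/6, 1)
Ac = (0, 0, 25/2376, 437/1034)
Σ b_i: 157/150·1 + (-4394/1725)·1 + 54/25·1 + 47/138·1 = 1 ✓
b·c: (-4394/1725)·(-10/13) + 54/25·(-5/6) + 47/138·1 = 1/2 ✓
b·c²: (-4394/1725)·100/169 + 54/25·25/36 + 47/138·1 = 1/3 ✓
b·Ac: 54/25·25/2376 + 47/138·437/1034 = 1/6 ✓
b·c³: (-4394/1725)·(-1000/2197) + 54/25·(-125/216) + 47/138·1 = 1/4 ✓
b·(c∘Ac): 54/25·(-125/14256) + 47/138·437/1034 = 1/8 ✓
b·Ac²: 54/25·(-125/15444) + 47/138·3979/13442 = 1/12 ✓
b·A²c: 47/138·23/188 = 1/24 ✓; 4 stages ⇒ order 4.

4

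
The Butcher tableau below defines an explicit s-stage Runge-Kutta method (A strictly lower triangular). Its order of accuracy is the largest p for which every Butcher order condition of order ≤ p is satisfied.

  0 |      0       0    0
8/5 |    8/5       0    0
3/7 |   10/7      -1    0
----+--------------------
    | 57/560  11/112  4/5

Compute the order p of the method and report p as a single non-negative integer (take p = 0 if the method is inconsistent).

b = (57/560, 11/112, 4/5)
c = (0, 8/5, 3/7)
Ac = (0, 0, -8/5)
Σ b_i: 57/560·1 + 11/112·1 + 4/5·1 = 1 ✓
b·c: 11/112·8/5 + 4/5·3/7 = 1/2 ✓
b·c²: 11/112·64/25 + 4/5·9/49 = 488/1225 ≠ 1/3 ⇒ order 2.
b·Ac: 4/5·(-8/5) = -32/25 ≠ 1/6

2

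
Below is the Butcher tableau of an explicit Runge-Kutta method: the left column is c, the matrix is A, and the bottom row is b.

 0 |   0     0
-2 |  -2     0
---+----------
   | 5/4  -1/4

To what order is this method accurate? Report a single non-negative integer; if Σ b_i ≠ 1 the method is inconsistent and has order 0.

b = (5/4, -1/4)
c = (0, -2)
Σ b_i: 5/4·1 + (-1/4)·1 = 1 ✓
b·c: (-1/4)·(-2) = 1/2 ✓; 2 stages ⇒ order 2.

2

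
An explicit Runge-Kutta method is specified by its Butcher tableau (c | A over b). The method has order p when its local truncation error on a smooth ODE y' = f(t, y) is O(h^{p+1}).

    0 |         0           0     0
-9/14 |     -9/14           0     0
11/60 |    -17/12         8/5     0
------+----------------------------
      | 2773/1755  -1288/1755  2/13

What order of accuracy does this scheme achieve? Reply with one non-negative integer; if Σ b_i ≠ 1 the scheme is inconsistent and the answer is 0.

b = (2773/1755, -1288/1755, 2/13)
c = (0, -9/14, 11/60)
Ac = (0, 0, -36/35)
Σ b_i: 2773/1755·1 + (-1288/1755)·1 + 2/13·1 = 1 ✓
b·c: (-1288/1755)·(-9/14) + 2/13·11/60 = 1/2 ✓
b·c²: (-1288/1755)·81/196 + 2/13·121/3600 = -48833/163800 ≠ 1/3 ⇒ order 2.
b·Ac: 2/13·(-36/35) = -72/455 ≠ 1/6

2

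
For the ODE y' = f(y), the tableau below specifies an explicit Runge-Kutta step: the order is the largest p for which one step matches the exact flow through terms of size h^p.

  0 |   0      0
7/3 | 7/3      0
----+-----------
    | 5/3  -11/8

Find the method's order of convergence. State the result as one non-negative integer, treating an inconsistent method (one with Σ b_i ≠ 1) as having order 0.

0

b = (5/3, -11/8)
c = (0, 7/3)
Σ b_i: 5/3·1 + (-11/8)·1 = 7/24 ≠ 1 ⇒ order 0.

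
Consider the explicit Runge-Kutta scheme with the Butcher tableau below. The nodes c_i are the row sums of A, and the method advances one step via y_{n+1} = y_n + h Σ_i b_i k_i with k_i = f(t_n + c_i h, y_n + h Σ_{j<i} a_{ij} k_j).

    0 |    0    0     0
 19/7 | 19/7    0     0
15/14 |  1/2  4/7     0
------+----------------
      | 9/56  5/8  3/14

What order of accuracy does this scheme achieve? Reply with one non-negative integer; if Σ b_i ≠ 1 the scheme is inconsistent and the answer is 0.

1

b = (9/56, 5/8, 3/14)
c = (0, 19/7, 15/14)
Ac = (0, 0, 76/49)
Σ b_i: 9/56·1 + 5/8·1 + 3/14·1 = 1 ✓
b·c: 5/8·19/7 + 3/14·15/14 = 755/392 ≠ 1/2 ⇒ order 1.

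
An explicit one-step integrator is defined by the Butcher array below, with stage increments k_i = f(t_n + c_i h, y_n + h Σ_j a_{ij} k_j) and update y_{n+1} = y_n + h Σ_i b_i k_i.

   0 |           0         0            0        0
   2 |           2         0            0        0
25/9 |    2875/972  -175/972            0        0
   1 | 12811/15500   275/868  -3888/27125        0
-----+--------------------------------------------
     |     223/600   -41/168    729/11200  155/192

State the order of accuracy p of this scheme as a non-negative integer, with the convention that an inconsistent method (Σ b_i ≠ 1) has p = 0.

b = (223/600, -41/168, 729/11200, 155/192)
c = (0, 2, 25/9, 1)
Ac = (0, 0, -175/486, 73/310)
Σ b_i: 223/600·1 + (-41/168)·1 + 729/11200·1 + 155/192·1 = 1 ✓
b·c: (-41/168)·2 + 729/11200·25/9 + 155/192·1 = 1/2 ✓
b·c²: (-41/168)·4 + 729/11200·625/81 + 155/192·1 = 1/3 ✓
b·Ac: 729/11200·(-175/486) + 155/192·73/310 = 1/6 ✓
b·c³: (-41/168)·8 + 729/11200·15625/729 + 155/192·1 = 1/4 ✓
b·(c∘Ac): 729/11200·(-4375/4374) + 155/192·73/310 = 1/8 ✓
b·Ac²: 729/11200·(-175/243) + 155/192·5/31 = 1/12 ✓
b·A²c: 155/192·8/155 = 1/24 ✓; 4 stages ⇒ order 4.

4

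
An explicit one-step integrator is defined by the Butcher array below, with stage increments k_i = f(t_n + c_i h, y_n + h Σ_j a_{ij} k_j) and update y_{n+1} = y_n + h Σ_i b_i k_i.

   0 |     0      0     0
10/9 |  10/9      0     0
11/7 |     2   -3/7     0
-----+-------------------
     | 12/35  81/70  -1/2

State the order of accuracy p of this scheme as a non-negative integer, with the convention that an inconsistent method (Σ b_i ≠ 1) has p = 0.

b = (12/35, 81/70, -1/2)
c = (0, 10/9, 11/7)
Ac = (0, 0, -10/21)
Σ b_i: 12/35·1 + 81/70·1 + (-1/2)·1 = 1 ✓
b·c: 81/70·10/9 + (-1/2)·11/7 = 1/2 ✓
b·c²: 81/70·100/81 + (-1/2)·121/49 = 19/98 ≠ 1/3 ⇒ order 2.
b·Ac: (-1/2)·(-10/21) = 5/21 ≠ 1/6

2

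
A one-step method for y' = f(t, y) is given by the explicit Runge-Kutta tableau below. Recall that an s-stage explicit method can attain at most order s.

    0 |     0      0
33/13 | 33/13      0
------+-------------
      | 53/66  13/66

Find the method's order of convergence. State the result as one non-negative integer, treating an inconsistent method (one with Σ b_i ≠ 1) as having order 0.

b = (53/66, 13/66)
c = (0, 33/13)
Σ b_i: 53/66·1 + 13/66·1 = 1 ✓
b·c: 13/66·33/13 = 1/2 ✓; 2 stages ⇒ order 2.

2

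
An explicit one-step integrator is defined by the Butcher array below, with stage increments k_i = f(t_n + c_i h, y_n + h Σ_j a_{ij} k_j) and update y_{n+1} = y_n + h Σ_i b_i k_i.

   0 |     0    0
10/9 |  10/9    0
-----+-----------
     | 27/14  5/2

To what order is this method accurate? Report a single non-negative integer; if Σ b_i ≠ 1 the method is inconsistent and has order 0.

0

b = (27/14, 5/2)
c = (0, 10/9)
Σ b_i: 27/14·1 + 5/2·1 = 31/7 ≠ 1 ⇒ order 0.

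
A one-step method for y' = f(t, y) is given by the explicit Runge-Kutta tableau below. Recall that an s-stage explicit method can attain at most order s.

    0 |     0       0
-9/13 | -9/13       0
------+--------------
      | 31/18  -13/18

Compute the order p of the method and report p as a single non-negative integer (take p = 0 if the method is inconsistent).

2

b = (31/18, -13/18)
c = (0, -9/13)
Σ b_i: 31/18·1 + (-13/18)·1 = 1 ✓
b·c: (-13/18)·(-9/13) = 1/2 ✓; 2 stages ⇒ order 2.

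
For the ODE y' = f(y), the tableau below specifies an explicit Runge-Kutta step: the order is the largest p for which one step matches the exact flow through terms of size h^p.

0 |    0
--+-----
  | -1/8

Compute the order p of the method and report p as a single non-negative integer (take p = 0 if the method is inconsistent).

b = (-1/8)
c = (0)
Σ b_i: (-1/8)·1 = -1/8 ≠ 1 ⇒ order 0.

0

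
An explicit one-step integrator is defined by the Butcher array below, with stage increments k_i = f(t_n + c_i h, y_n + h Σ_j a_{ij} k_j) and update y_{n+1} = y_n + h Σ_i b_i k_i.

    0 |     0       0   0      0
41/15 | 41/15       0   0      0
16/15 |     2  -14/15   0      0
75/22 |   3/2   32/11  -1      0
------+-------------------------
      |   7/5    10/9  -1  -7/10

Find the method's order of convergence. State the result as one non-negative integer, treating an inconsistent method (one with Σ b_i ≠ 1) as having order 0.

0

b = (7/5, 10/9, -1, -7/10)
c = (0, 41/15, 16/15, 75/22)
Ac = (0, 0, -574/225, 1136/165)
Σ b_i: 7/5·1 + 10/9·1 + (-1)·1 + (-7/10)·1 = 73/90 ≠ 1 ⇒ order 0.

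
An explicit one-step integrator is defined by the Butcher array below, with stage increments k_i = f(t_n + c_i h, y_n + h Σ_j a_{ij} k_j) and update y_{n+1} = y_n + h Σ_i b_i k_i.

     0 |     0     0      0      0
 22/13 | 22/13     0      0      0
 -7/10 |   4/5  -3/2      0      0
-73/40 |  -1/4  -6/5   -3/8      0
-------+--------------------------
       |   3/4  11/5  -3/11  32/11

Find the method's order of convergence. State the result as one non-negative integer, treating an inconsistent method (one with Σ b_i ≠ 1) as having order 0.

b = (3/4, 11/5, -3/11, 32/11)
c = (0, 22/13, -7/10, -73/40)
Ac = (0, 0, -33/13, -1839/1040)
Σ b_i: 3/4·1 + 11/5·1 + (-3/11)·1 + 32/11·1 = 1229/220 ≠ 1 ⇒ order 0.

0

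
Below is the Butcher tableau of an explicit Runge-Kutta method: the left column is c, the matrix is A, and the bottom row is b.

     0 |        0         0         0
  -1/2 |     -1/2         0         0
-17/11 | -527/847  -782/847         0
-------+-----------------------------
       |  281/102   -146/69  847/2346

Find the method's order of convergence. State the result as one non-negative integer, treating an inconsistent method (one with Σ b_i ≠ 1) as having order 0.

3

b = (281/102, -146/69, 847/2346)
c = (0, -1/2, -17/11)
Ac = (0, 0, 391/847)
Σ b_i: 281/102·1 + (-146/69)·1 + 847/2346·1 = 1 ✓
b·c: (-146/69)·(-1/2) + 847/2346·(-17/11) = 1/2 ✓
b·c²: (-146/69)·1/4 + 847/2346·289/121 = 1/3 ✓
b·Ac: 847/2346·391/847 = 1/6 ✓; 3 stages ⇒ order 3.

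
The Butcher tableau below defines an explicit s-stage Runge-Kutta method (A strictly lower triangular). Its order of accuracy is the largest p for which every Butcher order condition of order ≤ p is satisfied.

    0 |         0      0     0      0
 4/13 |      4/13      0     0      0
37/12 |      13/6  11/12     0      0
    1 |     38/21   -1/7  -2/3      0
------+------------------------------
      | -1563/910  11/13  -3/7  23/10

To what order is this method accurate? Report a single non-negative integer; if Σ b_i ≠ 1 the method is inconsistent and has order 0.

1

b = (-1563/910, 11/13, -3/7, 23/10)
c = (0, 4/13, 37/12, 1)
Ac = (0, 0, 11/39, -3439/1638)
Σ b_i: (-1563/910)·1 + 11/13·1 + (-3/7)·1 + 23/10·1 = 1 ✓
b·c: 11/13·4/13 + (-3/7)·37/12 + 23/10·1 = 29313/23660 ≠ 1/2 ⇒ order 1.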